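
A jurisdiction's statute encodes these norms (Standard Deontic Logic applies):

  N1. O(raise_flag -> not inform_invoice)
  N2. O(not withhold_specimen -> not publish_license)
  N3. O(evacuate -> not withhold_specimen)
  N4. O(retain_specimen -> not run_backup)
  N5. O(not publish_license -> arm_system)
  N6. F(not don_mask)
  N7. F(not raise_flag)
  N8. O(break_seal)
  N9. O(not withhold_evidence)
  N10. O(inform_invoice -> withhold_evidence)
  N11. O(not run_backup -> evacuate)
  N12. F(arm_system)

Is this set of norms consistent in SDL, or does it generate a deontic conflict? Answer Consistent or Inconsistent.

Premise 10 is O(inform_invoice -> withhold_evidence), but O(inform_invoice) is not derivable from the premises, so it does not yield O(withhold_evidence).
So O(withhold_evidence) is not derivable, and the apparent clash with O(not withhold_evidence) does not arise.
A world satisfying every obligation exists (e.g. arm_system=false, break_seal=true, don_mask=true, evacuate=false, inform_invoice=false, publish_license=true, raise_flag=true, retain_specimen=false, run_backup=true, withhold_evidence=false, withhold_specimen=true); no atom is both obligatory and forbidden, so the set is consistent.

Consistent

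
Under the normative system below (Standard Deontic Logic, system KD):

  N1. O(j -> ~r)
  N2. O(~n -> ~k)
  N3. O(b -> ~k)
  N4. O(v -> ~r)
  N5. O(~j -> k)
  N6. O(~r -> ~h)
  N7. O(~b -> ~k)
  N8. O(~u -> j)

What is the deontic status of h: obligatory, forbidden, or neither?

Premises 3 and 7 cover both cases: O(b -> ~k) and O(~b -> ~k). Since b ∨ ~b is a tautology, O(~k) follows.
Premise 5 is O(~j -> k); contrapositively O(~k -> j). Since O(~k) holds, K gives O(j).
Applying K to premise 1 (O(j -> ~r)) and O(j) yields O(~r).
Applying K to premise 6 (O(~r -> ~h)) and O(~r) yields O(~h).
Premises 2, 4, 8 do not contribute to this derivation.
Thus O(~h), which is F(h): h is forbidden.

Forbidden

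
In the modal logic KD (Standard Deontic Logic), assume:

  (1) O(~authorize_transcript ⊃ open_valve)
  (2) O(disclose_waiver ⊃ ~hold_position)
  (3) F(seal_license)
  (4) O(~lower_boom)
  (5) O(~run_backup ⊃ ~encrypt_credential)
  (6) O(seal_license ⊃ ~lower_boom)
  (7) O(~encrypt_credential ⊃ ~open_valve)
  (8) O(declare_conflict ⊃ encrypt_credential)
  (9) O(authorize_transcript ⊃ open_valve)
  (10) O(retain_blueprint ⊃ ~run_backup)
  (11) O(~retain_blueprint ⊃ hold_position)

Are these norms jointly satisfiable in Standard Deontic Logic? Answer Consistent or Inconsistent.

Premise 6 is O(seal_license ⊃ ~lower_boom); even if O(~lower_boom) held, inferring O(seal_license) would be affirming the consequent — invalid.
So O(seal_license) is not derivable, and the apparent clash with O(~seal_license) does not arise.
A world satisfying every obligation exists (e.g. authorize_transcript=false, declare_conflict=false, disclose_waiver=false, encrypt_credential=true, hold_position=true, lower_boom=false, open_valve=true, retain_blueprint=false, run_backup=true, seal_license=false); no atom is both obligatory and forbidden, so the set is consistent.

Consistent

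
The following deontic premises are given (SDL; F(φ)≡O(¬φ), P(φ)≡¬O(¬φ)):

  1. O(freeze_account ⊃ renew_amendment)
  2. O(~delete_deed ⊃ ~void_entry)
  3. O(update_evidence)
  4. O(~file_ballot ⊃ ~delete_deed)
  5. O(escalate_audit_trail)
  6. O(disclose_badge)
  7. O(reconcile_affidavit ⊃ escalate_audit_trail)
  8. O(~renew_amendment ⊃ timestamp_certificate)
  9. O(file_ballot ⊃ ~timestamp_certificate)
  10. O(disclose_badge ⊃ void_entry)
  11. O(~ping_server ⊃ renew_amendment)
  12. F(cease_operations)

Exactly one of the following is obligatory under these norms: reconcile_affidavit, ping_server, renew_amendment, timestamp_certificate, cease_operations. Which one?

renew_amendment

Premise 6 states O(disclose_badge) outright.
Applying K to premise 10 (O(disclose_badge ⊃ void_entry)) and O(disclose_badge) yields O(void_entry).
Premise 2, O(~delete_deed ⊃ ~void_entry), contraposes to O(void_entry ⊃ delete_deed); with O(void_entry) we get O(delete_deed).
The contrapositive of premise 4 (O(~file_ballot ⊃ ~delete_deed)) is O(delete_deed ⊃ file_ballot), and O(delete_deed) is already established, so O(file_ballot).
With premise 9, O(file_ballot ⊃ ~timestamp_certificate), the K-axiom yields O(~timestamp_certificate).
The contrapositive of premise 8 (O(~renew_amendment ⊃ timestamp_certificate)) is O(~timestamp_certificate ⊃ renew_amendment), and O(~timestamp_certificate) is already established, so O(renew_amendment).
So O(renew_amendment) holds — renew_amendment is obligatory. None of the other listed options is made obligatory by any chain of premises.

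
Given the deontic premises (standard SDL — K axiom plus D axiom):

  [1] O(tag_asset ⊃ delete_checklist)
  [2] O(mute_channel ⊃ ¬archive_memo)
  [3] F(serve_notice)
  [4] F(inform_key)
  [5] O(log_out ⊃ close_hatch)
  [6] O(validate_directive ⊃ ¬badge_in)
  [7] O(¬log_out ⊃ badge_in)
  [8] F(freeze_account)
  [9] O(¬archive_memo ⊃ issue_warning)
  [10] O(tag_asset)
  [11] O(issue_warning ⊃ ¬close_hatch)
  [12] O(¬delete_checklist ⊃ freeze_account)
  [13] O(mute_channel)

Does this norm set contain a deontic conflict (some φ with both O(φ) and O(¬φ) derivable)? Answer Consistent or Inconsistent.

Premise 12 is O(¬delete_checklist ⊃ freeze_account), but O(¬delete_checklist) is not derivable from the premises, so it does not yield O(freeze_account).
So O(freeze_account) is not derivable, and the apparent clash with O(¬freeze_account) does not arise.
A world satisfying every obligation exists (e.g. archive_memo=false, badge_in=true, close_hatch=false, delete_checklist=true, freeze_account=false, inform_key=false, issue_warning=true, log_out=false, mute_channel=true, serve_notice=false, tag_asset=true, validate_directive=false); no atom is both obligatory and forbidden, so the set is consistent.

Consistent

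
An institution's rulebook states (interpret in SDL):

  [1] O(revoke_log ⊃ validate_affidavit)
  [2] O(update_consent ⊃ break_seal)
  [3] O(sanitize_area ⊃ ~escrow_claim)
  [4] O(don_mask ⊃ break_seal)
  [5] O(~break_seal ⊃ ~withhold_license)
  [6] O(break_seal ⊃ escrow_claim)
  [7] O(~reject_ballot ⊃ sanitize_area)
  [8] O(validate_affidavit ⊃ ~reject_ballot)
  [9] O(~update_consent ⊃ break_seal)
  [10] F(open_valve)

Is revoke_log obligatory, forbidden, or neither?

Forbidden

Premises 2 and 9 are O(update_consent ⊃ break_seal) and O(~update_consent ⊃ break_seal); every ideal world satisfies update_consent or ~update_consent, so in either case break_seal holds — hence O(break_seal).
With premise 6, O(break_seal ⊃ escrow_claim), the K-axiom yields O(escrow_claim).
The contrapositive of premise 3 (O(sanitize_area ⊃ ~escrow_claim)) is O(escrow_claim ⊃ ~sanitize_area), and O(escrow_claim) is already established, so O(~sanitize_area).
Premise 7 is O(~reject_ballot ⊃ sanitize_area); contrapositively O(~sanitize_area ⊃ reject_ballot). Since O(~sanitize_area) holds, K gives O(reject_ballot).
Premise 8, O(validate_affidavit ⊃ ~reject_ballot), contraposes to O(reject_ballot ⊃ ~validate_affidavit); with O(reject_ballot) we get O(~validate_affidavit).
The contrapositive of premise 1 (O(revoke_log ⊃ validate_affidavit)) is O(~validate_affidavit ⊃ ~revoke_log), and O(~validate_affidavit) is already established, so O(~revoke_log).
Premises 4, 5, 10 do not contribute to this derivation.
Thus O(~revoke_log), which is F(revoke_log): revoke_log is forbidden.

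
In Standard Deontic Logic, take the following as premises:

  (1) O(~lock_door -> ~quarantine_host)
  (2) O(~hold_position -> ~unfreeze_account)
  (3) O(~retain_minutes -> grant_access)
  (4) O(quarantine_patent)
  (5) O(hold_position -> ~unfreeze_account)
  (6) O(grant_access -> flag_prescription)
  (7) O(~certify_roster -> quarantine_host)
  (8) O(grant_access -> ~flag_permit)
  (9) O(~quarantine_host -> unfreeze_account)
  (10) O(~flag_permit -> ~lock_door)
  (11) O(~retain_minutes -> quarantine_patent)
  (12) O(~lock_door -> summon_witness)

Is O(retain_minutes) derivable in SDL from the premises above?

Premises 5 and 2 are O(hold_position -> ~unfreeze_account) and O(~hold_position -> ~unfreeze_account); every ideal world satisfies hold_position or ~hold_position, so in either case ~unfreeze_account holds — hence O(~unfreeze_account).
The contrapositive of premise 9 (O(~quarantine_host -> unfreeze_account)) is O(~unfreeze_account -> quarantine_host), and O(~unfreeze_account) is already established, so O(quarantine_host).
The contrapositive of premise 1 (O(~lock_door -> ~quarantine_host)) is O(quarantine_host -> lock_door), and O(quarantine_host) is already established, so O(lock_door).
Premise 10 is O(~flag_permit -> ~lock_door); contrapositively O(lock_door -> flag_permit). Since O(lock_door) holds, K gives O(flag_permit).
Premise 8 is O(grant_access -> ~flag_permit); contrapositively O(flag_permit -> ~grant_access). Since O(flag_permit) holds, K gives O(~grant_access).
Premise 3 is O(~retain_minutes -> grant_access); contrapositively O(~grant_access -> retain_minutes). Since O(~grant_access) holds, K gives O(retain_minutes).
Premises 4, 6, 7, 11, 12 do not contribute to this derivation.
So O(retain_minutes) follows.

Yes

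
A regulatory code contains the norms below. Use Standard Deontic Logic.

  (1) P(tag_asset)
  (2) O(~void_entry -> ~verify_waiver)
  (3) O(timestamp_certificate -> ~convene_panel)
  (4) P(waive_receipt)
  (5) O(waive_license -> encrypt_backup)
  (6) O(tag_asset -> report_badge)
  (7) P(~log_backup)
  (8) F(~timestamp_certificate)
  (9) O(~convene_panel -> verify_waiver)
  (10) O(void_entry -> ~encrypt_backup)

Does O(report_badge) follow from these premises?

No

Premise 6 is O(tag_asset -> report_badge), but O(tag_asset) is not derivable from the premises (the permission P(tag_asset) asserts only ~O(~tag_asset), not O(tag_asset)), so it does not yield O(report_badge).
No other premise forces O(report_badge). An ideal world satisfying every premise can still have report_badge false, so O(report_badge) is not derivable.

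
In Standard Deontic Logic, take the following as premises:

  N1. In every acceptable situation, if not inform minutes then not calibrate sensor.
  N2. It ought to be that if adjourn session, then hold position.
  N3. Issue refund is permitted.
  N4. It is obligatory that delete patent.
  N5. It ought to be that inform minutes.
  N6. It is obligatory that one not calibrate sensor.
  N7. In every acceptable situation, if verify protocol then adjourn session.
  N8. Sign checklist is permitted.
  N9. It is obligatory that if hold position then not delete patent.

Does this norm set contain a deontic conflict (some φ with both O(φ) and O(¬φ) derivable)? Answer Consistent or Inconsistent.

Premise 1 is O(¬inform_minutes → ¬calibrate_sensor); even if O(¬calibrate_sensor) held, inferring O(¬inform_minutes) would be affirming the consequent — invalid.
So O(¬inform_minutes) is not derivable, and the apparent clash with O(inform_minutes) does not arise.
A world satisfying every obligation exists (e.g. adjourn_session=false, calibrate_sensor=false, delete_patent=true, hold_position=false, inform_minutes=true, issue_refund=false, sign_checklist=false, verify_protocol=false); no atom is both obligatory and forbidden, so the set is consistent.

Consistent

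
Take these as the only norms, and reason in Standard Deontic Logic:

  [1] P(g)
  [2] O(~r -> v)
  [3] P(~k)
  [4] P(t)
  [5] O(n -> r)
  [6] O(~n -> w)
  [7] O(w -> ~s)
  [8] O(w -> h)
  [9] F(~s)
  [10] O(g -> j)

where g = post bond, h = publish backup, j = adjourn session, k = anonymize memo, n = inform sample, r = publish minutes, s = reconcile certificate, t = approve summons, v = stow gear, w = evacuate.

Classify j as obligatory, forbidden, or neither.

Premise 10 is O(g -> j), but O(g) is not derivable from the premises (the permission P(g) asserts only ~O(~g), not O(g)), so it does not yield O(j).
No premise or chain of K-axiom applications forces O(j), and none forces O(~j). So j is neither obligatory nor forbidden under these norms.

Neither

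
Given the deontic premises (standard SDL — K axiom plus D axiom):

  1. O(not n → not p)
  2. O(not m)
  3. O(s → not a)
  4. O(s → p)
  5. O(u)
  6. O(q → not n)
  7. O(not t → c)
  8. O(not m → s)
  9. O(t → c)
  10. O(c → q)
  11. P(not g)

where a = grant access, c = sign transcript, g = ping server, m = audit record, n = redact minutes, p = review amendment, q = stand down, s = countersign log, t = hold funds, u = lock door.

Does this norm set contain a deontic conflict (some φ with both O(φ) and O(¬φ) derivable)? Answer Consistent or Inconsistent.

Inconsistent

By case analysis on t: premise 9 gives O(t → c) and premise 7 gives O(not t → c), so O(c) either way.
Premise 10 is O(c → q); since O(c), deontic closure gives O(q).
With premise 6, O(q → not n), the K-axiom yields O(not n).
With premise 1, O(not n → not p), the K-axiom yields O(not p).
Premise 4 is O(s → p); contrapositively O(not p → not s). Since O(not p) holds, K gives O(not s).
The contrapositive of premise 8 (O(not m → s)) is O(not s → m), and O(not s) is already established, so O(m).
Yet premise 2 states O(not m).
We now have both O(m) and O(not m) — m is simultaneously obligatory and forbidden, violating the D-axiom.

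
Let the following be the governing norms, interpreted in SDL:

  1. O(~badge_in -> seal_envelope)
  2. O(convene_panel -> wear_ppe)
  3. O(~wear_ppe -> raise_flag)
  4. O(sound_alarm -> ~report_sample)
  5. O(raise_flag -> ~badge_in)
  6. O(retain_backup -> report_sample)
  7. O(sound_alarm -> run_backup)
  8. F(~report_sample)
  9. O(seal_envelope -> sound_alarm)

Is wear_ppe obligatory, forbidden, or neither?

Obligatory

F(~report_sample) at premise 8 means O(report_sample).
Premise 4, O(sound_alarm -> ~report_sample), contraposes to O(report_sample -> ~sound_alarm); with O(report_sample) we get O(~sound_alarm).
The contrapositive of premise 9 (O(seal_envelope -> sound_alarm)) is O(~sound_alarm -> ~seal_envelope), and O(~sound_alarm) is already established, so O(~seal_envelope).
Premise 1, O(~badge_in -> seal_envelope), contraposes to O(~seal_envelope -> badge_in); with O(~seal_envelope) we get O(badge_in).
Premise 5, O(raise_flag -> ~badge_in), contraposes to O(badge_in -> ~raise_flag); with O(badge_in) we get O(~raise_flag).
Premise 3, O(~wear_ppe -> raise_flag), contraposes to O(~raise_flag -> wear_ppe); with O(~raise_flag) we get O(wear_ppe).
Premises 2, 6, 7 do not contribute to this derivation.
Hence wear_ppe is obligatory.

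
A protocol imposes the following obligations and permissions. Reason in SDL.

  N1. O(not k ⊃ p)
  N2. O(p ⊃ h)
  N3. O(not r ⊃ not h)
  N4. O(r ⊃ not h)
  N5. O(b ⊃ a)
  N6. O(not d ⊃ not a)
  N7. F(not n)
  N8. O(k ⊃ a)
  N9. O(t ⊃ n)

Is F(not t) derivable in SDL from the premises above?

Premise 9 is O(t ⊃ n); even if O(n) held, inferring O(t) would be affirming the consequent — invalid.
No other premise forces O(t). An ideal world satisfying every premise can still have not t true, so F(not t) is not derivable.

No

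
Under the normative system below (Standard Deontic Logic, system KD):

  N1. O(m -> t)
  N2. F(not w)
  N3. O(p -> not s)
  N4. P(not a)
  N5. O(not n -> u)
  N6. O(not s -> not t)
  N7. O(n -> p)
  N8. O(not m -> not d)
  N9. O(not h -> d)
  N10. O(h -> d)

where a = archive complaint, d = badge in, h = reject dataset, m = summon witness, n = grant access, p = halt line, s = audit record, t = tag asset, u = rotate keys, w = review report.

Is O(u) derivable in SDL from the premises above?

By case analysis on h: premise 10 gives O(h -> d) and premise 9 gives O(not h -> d), so O(d) either way.
Premise 8, O(not m -> not d), contraposes to O(d -> m); with O(d) we get O(m).
With premise 1, O(m -> t), the K-axiom yields O(t).
Premise 6 is O(not s -> not t); contrapositively O(t -> s). Since O(t) holds, K gives O(s).
The contrapositive of premise 3 (O(p -> not s)) is O(s -> not p), and O(s) is already established, so O(not p).
Premise 7 is O(n -> p); contrapositively O(not p -> not n). Since O(not p) holds, K gives O(not n).
From O(not n) and premise 5, O(not n -> u), we obtain O(u).
Premises 2, 4 do not contribute to this derivation.
So O(u) follows.

Yes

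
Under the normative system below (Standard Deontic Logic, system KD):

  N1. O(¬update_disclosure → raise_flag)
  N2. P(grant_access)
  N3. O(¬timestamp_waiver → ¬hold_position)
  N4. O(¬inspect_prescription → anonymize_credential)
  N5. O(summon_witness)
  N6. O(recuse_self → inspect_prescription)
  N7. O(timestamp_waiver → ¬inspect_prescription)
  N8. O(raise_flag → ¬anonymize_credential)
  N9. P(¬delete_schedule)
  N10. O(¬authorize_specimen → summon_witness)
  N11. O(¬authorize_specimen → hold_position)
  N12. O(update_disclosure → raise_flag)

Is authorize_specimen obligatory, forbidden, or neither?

Obligatory

Premises 1 and 12 are O(¬update_disclosure → raise_flag) and O(update_disclosure → raise_flag); every ideal world satisfies ¬update_disclosure or update_disclosure, so in either case raise_flag holds — hence O(raise_flag).
With premise 8, O(raise_flag → ¬anonymize_credential), the K-axiom yields O(¬anonymize_credential).
Premise 4, O(¬inspect_prescription → anonymize_credential), contraposes to O(¬anonymize_credential → inspect_prescription); with O(¬anonymize_credential) we get O(inspect_prescription).
Premise 7, O(timestamp_waiver → ¬inspect_prescription), contraposes to O(inspect_prescription → ¬timestamp_waiver); with O(inspect_prescription) we get O(¬timestamp_waiver).
Premise 3 is O(¬timestamp_waiver → ¬hold_position); since O(¬timestamp_waiver), deontic closure gives O(¬hold_position).
Premise 11, O(¬authorize_specimen → hold_position), contraposes to O(¬hold_position → authorize_specimen); with O(¬hold_position) we get O(authorize_specimen).
Premises 2, 5, 6, 9, 10 do not contribute to this derivation.
Hence authorize_specimen is obligatory.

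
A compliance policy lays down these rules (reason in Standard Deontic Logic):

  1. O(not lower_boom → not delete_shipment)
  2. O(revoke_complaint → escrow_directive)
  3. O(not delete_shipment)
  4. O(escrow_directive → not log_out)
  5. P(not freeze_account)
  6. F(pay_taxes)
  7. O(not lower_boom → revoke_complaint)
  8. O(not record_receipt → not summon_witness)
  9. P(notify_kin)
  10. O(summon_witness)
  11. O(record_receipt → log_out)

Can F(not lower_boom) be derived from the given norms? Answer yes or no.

Yes

Premise 10 gives O(summon_witness).
The contrapositive of premise 8 (O(not record_receipt → not summon_witness)) is O(summon_witness → record_receipt), and O(summon_witness) is already established, so O(record_receipt).
With premise 11, O(record_receipt → log_out), the K-axiom yields O(log_out).
The contrapositive of premise 4 (O(escrow_directive → not log_out)) is O(log_out → not escrow_directive), and O(log_out) is already established, so O(not escrow_directive).
Premise 2, O(revoke_complaint → escrow_directive), contraposes to O(not escrow_directive → not revoke_complaint); with O(not escrow_directive) we get O(not revoke_complaint).
The contrapositive of premise 7 (O(not lower_boom → revoke_complaint)) is O(not revoke_complaint → lower_boom), and O(not revoke_complaint) is already established, so O(lower_boom).
Premises 1, 3, 5, 6, 9 do not contribute to this derivation.
So O(lower_boom) holds, i.e. F(not lower_boom). The claim follows.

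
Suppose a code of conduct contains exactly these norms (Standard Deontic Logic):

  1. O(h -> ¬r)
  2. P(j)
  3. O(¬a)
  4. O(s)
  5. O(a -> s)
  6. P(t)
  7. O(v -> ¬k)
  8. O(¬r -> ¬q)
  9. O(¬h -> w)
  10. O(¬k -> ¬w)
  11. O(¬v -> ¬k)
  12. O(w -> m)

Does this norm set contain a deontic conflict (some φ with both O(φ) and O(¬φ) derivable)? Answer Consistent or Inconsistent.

Consistent

Premise 5 is O(a -> s); even if O(s) held, inferring O(a) would be affirming the consequent — invalid.
So O(a) is not derivable, and the apparent clash with O(¬a) does not arise.
A world satisfying every obligation exists (e.g. a=false, h=true, j=false, k=false, m=false, q=false, r=false, s=true, t=false, v=false, w=false); no atom is both obligatory and forbidden, so the set is consistent.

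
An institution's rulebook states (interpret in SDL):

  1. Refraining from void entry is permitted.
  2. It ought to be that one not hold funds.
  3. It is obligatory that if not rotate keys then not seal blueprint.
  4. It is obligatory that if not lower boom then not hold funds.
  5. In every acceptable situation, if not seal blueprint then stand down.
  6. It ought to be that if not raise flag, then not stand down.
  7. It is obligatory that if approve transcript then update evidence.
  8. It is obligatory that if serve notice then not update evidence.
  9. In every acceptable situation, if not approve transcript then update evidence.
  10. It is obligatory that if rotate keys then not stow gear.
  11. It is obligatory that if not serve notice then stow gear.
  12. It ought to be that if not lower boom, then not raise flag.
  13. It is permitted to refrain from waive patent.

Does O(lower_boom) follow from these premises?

By case analysis on ¬approve_transcript: premise 9 gives O(¬approve_transcript → update_evidence) and premise 7 gives O(approve_transcript → update_evidence), so O(update_evidence) either way.
Premise 8 is O(serve_notice → ¬update_evidence); contrapositively O(update_evidence → ¬serve_notice). Since O(update_evidence) holds, K gives O(¬serve_notice).
With premise 11, O(¬serve_notice → stow_gear), the K-axiom yields O(stow_gear).
The contrapositive of premise 10 (O(rotate_keys → ¬stow_gear)) is O(stow_gear → ¬rotate_keys), and O(stow_gear) is already established, so O(¬rotate_keys).
With premise 3, O(¬rotate_keys → ¬seal_blueprint), the K-axiom yields O(¬seal_blueprint).
From O(¬seal_blueprint) and premise 5, O(¬seal_blueprint → stand_down), we obtain O(stand_down).
Premise 6, O(¬raise_flag → ¬stand_down), contraposes to O(stand_down → raise_flag); with O(stand_down) we get O(raise_flag).
The contrapositive of premise 12 (O(¬lower_boom → ¬raise_flag)) is O(raise_flag → lower_boom), and O(raise_flag) is already established, so O(lower_boom).
Premises 1, 2, 4, 13 do not contribute to this derivation.
So O(lower_boom) follows.

Yes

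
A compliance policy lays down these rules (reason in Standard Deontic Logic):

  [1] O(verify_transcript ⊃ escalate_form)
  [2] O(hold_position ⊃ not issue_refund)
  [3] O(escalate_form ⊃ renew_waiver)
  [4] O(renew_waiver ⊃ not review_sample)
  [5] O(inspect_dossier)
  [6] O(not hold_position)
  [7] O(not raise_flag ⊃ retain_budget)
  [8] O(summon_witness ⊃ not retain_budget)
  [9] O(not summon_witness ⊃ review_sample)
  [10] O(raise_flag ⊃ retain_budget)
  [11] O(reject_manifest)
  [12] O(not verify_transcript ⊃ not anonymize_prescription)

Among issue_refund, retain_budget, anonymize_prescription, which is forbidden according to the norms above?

anonymize_prescription

Premises 10 and 7 are O(raise_flag ⊃ retain_budget) and O(not raise_flag ⊃ retain_budget); every ideal world satisfies raise_flag or not raise_flag, so in either case retain_budget holds — hence O(retain_budget).
Premise 8 is O(summon_witness ⊃ not retain_budget); contrapositively O(retain_budget ⊃ not summon_witness). Since O(retain_budget) holds, K gives O(not summon_witness).
From O(not summon_witness) and premise 9, O(not summon_witness ⊃ review_sample), we obtain O(review_sample).
Premise 4, O(renew_waiver ⊃ not review_sample), contraposes to O(review_sample ⊃ not renew_waiver); with O(review_sample) we get O(not renew_waiver).
The contrapositive of premise 3 (O(escalate_form ⊃ renew_waiver)) is O(not renew_waiver ⊃ not escalate_form), and O(not renew_waiver) is already established, so O(not escalate_form).
The contrapositive of premise 1 (O(verify_transcript ⊃ escalate_form)) is O(not escalate_form ⊃ not verify_transcript), and O(not escalate_form) is already established, so O(not verify_transcript).
Premise 12 is O(not verify_transcript ⊃ not anonymize_prescription); since O(not verify_transcript), deontic closure gives O(not anonymize_prescription).
So O(not anonymize_prescription) holds, i.e. anonymize_prescription is forbidden. None of the other listed options is forbidden under the premises.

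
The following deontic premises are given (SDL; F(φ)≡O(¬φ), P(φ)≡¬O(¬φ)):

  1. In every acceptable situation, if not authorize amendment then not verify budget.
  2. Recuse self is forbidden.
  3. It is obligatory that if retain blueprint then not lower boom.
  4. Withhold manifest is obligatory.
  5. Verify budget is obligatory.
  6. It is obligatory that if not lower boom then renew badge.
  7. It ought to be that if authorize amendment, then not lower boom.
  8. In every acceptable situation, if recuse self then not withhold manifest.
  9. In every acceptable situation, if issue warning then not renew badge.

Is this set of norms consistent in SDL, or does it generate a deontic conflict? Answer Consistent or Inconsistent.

Premise 8 is O(recuse_self → ¬withhold_manifest), but O(recuse_self) is not derivable from the premises, so it does not yield O(¬withhold_manifest).
So O(¬withhold_manifest) is not derivable, and the apparent clash with O(withhold_manifest) does not arise.
A world satisfying every obligation exists (e.g. authorize_amendment=true, issue_warning=false, lower_boom=false, recuse_self=false, renew_badge=true, retain_blueprint=false, verify_budget=true, withhold_manifest=true); no atom is both obligatory and forbidden, so the set is consistent.

Consistent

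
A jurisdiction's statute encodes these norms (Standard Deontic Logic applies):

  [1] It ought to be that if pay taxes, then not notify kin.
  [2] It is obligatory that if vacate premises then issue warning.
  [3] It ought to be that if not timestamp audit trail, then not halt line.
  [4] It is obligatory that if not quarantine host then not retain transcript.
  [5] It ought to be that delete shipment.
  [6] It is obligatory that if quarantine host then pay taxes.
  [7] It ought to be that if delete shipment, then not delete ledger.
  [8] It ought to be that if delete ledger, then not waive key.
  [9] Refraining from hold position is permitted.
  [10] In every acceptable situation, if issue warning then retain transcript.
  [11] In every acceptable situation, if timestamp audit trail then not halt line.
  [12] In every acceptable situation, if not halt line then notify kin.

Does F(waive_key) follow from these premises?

Premise 8 is O(delete_ledger → ¬waive_key), but O(delete_ledger) is not derivable from the premises, so it does not yield O(¬waive_key).
No other premise forces O(¬waive_key). An ideal world satisfying every premise can still have waive_key true, so F(waive_key) is not derivable.

No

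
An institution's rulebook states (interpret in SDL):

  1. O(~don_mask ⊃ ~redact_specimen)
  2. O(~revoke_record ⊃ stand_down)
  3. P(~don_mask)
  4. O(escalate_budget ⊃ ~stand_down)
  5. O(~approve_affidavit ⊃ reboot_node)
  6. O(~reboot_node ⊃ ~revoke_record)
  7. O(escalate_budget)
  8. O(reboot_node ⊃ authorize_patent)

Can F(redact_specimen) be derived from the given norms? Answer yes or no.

Premise 1 is O(~don_mask ⊃ ~redact_specimen), but O(~don_mask) is not derivable from the premises (the permission P(~don_mask) asserts only ~O(don_mask), not O(~don_mask)), so it does not yield O(~redact_specimen).
No other premise forces O(~redact_specimen). An ideal world satisfying every premise can still have redact_specimen true, so F(redact_specimen) is not derivable.

No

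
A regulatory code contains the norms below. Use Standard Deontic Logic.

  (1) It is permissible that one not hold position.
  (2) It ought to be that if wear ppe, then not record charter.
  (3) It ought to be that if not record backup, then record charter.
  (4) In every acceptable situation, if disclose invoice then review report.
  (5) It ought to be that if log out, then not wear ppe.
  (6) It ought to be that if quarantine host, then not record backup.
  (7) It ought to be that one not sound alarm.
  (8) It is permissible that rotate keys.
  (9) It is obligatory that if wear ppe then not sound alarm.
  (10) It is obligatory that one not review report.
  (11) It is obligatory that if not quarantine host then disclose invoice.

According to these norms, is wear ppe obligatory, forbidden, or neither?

From premise 10 we have O(¬review_report).
Premise 4 is O(disclose_invoice → review_report); contrapositively O(¬review_report → ¬disclose_invoice). Since O(¬review_report) holds, K gives O(¬disclose_invoice).
The contrapositive of premise 11 (O(¬quarantine_host → disclose_invoice)) is O(¬disclose_invoice → quarantine_host), and O(¬disclose_invoice) is already established, so O(quarantine_host).
From O(quarantine_host) and premise 6, O(quarantine_host → ¬record_backup), we obtain O(¬record_backup).
Applying K to premise 3 (O(¬record_backup → record_charter)) and O(¬record_backup) yields O(record_charter).
Premise 2, O(wear_ppe → ¬record_charter), contraposes to O(record_charter → ¬wear_ppe); with O(record_charter) we get O(¬wear_ppe).
Premises 1, 5, 7, 8, 9 do not contribute to this derivation.
Thus O(¬wear_ppe), which is F(wear_ppe): wear_ppe is forbidden.

Forbidden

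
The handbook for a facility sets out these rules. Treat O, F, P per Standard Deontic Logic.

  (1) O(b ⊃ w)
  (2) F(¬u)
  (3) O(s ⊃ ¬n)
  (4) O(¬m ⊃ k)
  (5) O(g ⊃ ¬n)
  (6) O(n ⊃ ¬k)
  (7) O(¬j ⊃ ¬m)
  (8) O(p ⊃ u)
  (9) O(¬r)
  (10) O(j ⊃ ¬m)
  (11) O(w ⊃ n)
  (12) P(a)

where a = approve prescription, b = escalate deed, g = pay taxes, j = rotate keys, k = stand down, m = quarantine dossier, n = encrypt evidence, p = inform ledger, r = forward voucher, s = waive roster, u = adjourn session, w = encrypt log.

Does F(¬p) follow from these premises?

No

Premise 8 is O(p ⊃ u); even if O(u) held, inferring O(p) would be affirming the consequent — invalid.
No other premise forces O(p). An ideal world satisfying every premise can still have ¬p true, so F(¬p) is not derivable.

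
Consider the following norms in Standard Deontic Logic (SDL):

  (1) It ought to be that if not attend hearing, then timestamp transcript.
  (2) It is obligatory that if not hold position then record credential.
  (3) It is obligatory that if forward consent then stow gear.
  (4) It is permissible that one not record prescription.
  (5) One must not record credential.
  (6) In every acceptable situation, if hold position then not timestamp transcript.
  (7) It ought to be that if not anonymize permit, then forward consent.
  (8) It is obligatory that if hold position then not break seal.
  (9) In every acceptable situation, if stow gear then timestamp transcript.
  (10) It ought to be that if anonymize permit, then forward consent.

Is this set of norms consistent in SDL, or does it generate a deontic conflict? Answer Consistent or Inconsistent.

Premises 10 and 7 are O(anonymize_permit → forward_consent) and O(¬anonymize_permit → forward_consent); every ideal world satisfies anonymize_permit or ¬anonymize_permit, so in either case forward_consent holds — hence O(forward_consent).
With premise 3, O(forward_consent → stow_gear), the K-axiom yields O(stow_gear).
With premise 9, O(stow_gear → timestamp_transcript), the K-axiom yields O(timestamp_transcript).
Premise 6, O(hold_position → ¬timestamp_transcript), contraposes to O(timestamp_transcript → ¬hold_position); with O(timestamp_transcript) we get O(¬hold_position).
From O(¬hold_position) and premise 2, O(¬hold_position → record_credential), we obtain O(record_credential).
But premise 5, F(record_credential), means O(¬record_credential).
We now have both O(record_credential) and O(¬record_credential) — record_credential is simultaneously obligatory and forbidden, violating the D-axiom.

Inconsistent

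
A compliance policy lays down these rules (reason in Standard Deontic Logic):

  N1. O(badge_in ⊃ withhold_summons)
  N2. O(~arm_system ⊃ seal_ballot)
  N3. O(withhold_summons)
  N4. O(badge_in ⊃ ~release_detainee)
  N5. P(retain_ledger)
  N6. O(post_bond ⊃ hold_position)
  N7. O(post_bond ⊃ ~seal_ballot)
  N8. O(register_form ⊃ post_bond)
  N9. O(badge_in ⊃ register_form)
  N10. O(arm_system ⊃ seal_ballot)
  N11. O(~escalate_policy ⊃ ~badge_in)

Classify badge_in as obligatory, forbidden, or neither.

By case analysis on ~arm_system: premise 2 gives O(~arm_system ⊃ seal_ballot) and premise 10 gives O(arm_system ⊃ seal_ballot), so O(seal_ballot) either way.
The contrapositive of premise 7 (O(post_bond ⊃ ~seal_ballot)) is O(seal_ballot ⊃ ~post_bond), and O(seal_ballot) is already established, so O(~post_bond).
Premise 8, O(register_form ⊃ post_bond), contraposes to O(~post_bond ⊃ ~register_form); with O(~post_bond) we get O(~register_form).
The contrapositive of premise 9 (O(badge_in ⊃ register_form)) is O(~register_form ⊃ ~badge_in), and O(~register_form) is already established, so O(~badge_in).
Premises 1, 3, 4, 5, 6, 11 do not contribute to this derivation.
Thus O(~badge_in), which is F(badge_in): badge_in is forbidden.

Forbidden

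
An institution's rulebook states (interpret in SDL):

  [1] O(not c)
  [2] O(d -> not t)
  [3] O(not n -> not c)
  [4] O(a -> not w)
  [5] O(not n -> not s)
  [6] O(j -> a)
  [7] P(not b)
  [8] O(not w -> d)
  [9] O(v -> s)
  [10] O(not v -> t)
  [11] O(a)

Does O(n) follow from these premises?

Yes

From premise 11 we have O(a).
With premise 4, O(a -> not w), the K-axiom yields O(not w).
Premise 8 is O(not w -> d); since O(not w), deontic closure gives O(d).
Premise 2 is O(d -> not t); since O(d), deontic closure gives O(not t).
Premise 10, O(not v -> t), contraposes to O(not t -> v); with O(not t) we get O(v).
Applying K to premise 9 (O(v -> s)) and O(v) yields O(s).
The contrapositive of premise 5 (O(not n -> not s)) is O(s -> n), and O(s) is already established, so O(n).
Premises 1, 3, 6, 7 do not contribute to this derivation.
So O(n) follows.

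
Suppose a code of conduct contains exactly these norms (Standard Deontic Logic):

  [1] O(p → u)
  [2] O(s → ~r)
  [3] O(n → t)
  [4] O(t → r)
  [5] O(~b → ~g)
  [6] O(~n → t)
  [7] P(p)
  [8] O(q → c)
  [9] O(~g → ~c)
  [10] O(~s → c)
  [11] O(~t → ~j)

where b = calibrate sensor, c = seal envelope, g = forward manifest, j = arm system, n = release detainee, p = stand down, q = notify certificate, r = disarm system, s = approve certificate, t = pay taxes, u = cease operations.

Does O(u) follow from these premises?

No

Premise 1 is O(p → u), but O(p) is not derivable from the premises (the permission P(p) asserts only ~O(~p), not O(p)), so it does not yield O(u).
No other premise forces O(u). An ideal world satisfying every premise can still have u false, so O(u) is not derivable.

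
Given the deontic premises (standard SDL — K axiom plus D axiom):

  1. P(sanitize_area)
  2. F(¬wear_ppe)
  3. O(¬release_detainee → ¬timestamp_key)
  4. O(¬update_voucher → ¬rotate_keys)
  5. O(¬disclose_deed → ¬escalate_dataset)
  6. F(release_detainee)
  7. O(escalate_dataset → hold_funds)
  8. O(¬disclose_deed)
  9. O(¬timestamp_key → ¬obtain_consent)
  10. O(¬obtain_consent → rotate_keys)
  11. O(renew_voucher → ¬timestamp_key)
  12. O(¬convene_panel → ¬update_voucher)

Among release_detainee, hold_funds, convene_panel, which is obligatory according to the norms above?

convene_panel

Premise 6 is F(release_detainee), i.e. O(¬release_detainee).
From O(¬release_detainee) and premise 3, O(¬release_detainee → ¬timestamp_key), we obtain O(¬timestamp_key).
Applying K to premise 9 (O(¬timestamp_key → ¬obtain_consent)) and O(¬timestamp_key) yields O(¬obtain_consent).
Premise 10 is O(¬obtain_consent → rotate_keys); since O(¬obtain_consent), deontic closure gives O(rotate_keys).
The contrapositive of premise 4 (O(¬update_voucher → ¬rotate_keys)) is O(rotate_keys → update_voucher), and O(rotate_keys) is already established, so O(update_voucher).
Premise 12 is O(¬convene_panel → ¬update_voucher); contrapositively O(update_voucher → convene_panel). Since O(update_voucher) holds, K gives O(convene_panel).
So O(convene_panel) holds — convene_panel is obligatory. None of the other listed options is made obligatory by any chain of premises.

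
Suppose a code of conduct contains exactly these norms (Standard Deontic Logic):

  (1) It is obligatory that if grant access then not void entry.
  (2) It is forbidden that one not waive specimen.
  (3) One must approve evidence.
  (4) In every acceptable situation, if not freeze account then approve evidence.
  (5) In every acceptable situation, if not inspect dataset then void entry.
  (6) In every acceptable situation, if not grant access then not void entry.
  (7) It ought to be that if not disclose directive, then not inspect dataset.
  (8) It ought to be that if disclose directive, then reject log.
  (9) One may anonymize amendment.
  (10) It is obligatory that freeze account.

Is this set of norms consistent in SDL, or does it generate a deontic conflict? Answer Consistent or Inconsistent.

Premise 4 is O(¬freeze_account → approve_evidence); even if O(approve_evidence) held, inferring O(¬freeze_account) would be affirming the consequent — invalid.
So O(¬freeze_account) is not derivable, and the apparent clash with O(freeze_account) does not arise.
A world satisfying every obligation exists (e.g. anonymize_amendment=false, approve_evidence=true, disclose_directive=true, freeze_account=true, grant_access=false, inspect_dataset=true, reject_log=true, void_entry=false, waive_specimen=true); no atom is both obligatory and forbidden, so the set is consistent.

Consistent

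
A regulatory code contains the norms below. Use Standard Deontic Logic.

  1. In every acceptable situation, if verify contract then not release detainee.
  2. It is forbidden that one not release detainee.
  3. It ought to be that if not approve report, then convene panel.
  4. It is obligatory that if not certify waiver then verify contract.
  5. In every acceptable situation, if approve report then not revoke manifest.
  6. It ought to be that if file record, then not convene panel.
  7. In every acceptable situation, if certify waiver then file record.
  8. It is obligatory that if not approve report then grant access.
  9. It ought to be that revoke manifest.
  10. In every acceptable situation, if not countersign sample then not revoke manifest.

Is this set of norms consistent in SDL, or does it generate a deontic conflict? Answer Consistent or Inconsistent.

Inconsistent

F(¬release_detainee) at premise 2 means O(release_detainee).
Premise 1 is O(verify_contract → ¬release_detainee); contrapositively O(release_detainee → ¬verify_contract). Since O(release_detainee) holds, K gives O(¬verify_contract).
Premise 4 is O(¬certify_waiver → verify_contract); contrapositively O(¬verify_contract → certify_waiver). Since O(¬verify_contract) holds, K gives O(certify_waiver).
Applying K to premise 7 (O(certify_waiver → file_record)) and O(certify_waiver) yields O(file_record).
From O(file_record) and premise 6, O(file_record → ¬convene_panel), we obtain O(¬convene_panel).
Premise 3, O(¬approve_report → convene_panel), contraposes to O(¬convene_panel → approve_report); with O(¬convene_panel) we get O(approve_report).
Applying K to premise 5 (O(approve_report → ¬revoke_manifest)) and O(approve_report) yields O(¬revoke_manifest).
But premise 9 directly asserts O(revoke_manifest).
We now have both O(¬revoke_manifest) and O(revoke_manifest) — revoke_manifest is simultaneously obligatory and forbidden, violating the D-axiom.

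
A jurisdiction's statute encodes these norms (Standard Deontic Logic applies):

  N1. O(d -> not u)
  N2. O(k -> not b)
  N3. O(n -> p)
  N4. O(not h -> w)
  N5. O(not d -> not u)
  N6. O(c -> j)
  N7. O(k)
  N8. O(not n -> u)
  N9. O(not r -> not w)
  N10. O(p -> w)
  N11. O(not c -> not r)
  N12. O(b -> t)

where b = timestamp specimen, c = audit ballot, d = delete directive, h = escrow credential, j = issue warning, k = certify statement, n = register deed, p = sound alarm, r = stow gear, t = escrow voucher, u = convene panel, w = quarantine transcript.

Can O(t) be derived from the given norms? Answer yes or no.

Premise 12 is O(b -> t), but O(b) is not derivable from the premises, so it does not yield O(t).
No other premise forces O(t). An ideal world satisfying every premise can still have t false, so O(t) is not derivable.

No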